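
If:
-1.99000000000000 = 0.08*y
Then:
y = -24.88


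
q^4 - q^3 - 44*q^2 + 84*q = q*(q - 6)*(q - 2)*(q + 7)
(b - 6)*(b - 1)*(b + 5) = b^3 - 2*b^2 - 29*b + 30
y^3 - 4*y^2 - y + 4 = (y - 4)*(y - 1)*(y + 1)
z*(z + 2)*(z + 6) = z^3 + 8*z^2 + 12*z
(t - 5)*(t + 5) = t^2 - 25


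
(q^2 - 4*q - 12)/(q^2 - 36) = (q + 2)/(q + 6)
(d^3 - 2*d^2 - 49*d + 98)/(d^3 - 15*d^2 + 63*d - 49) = (d^2 + 5*d - 14)/(d^2 - 8*d + 7)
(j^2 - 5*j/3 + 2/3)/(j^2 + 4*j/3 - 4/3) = (j - 1)/(j + 2)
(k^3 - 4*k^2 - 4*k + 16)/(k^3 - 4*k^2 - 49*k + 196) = (k^2 - 4)/(k^2 - 49)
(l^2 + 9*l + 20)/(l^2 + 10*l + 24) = (l + 5)/(l + 6)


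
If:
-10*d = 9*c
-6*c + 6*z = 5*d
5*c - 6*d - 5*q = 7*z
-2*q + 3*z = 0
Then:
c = 0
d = 0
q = 0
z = 0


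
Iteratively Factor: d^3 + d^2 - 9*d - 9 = (d - 3)*(d^2 + 4*d + 3) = (d - 3)*(d + 1)*(d + 3)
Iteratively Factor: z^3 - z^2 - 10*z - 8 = (z + 1)*(z^2 - 2*z - 8) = (z - 4)*(z + 1)*(z + 2)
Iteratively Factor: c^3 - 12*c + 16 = (c + 4)*(c^2 - 4*c + 4) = (c - 2)*(c + 4)*(c - 2)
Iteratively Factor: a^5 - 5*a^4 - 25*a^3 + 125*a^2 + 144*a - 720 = (a - 4)*(a^4 - a^3 - 29*a^2 + 9*a + 180) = (a - 4)*(a - 3)*(a^3 + 2*a^2 - 23*a - 60) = (a - 4)*(a - 3)*(a + 4)*(a^2 - 2*a - 15) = (a - 5)*(a - 4)*(a - 3)*(a + 4)*(a + 3)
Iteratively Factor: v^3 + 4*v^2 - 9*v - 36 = (v - 3)*(v^2 + 7*v + 12) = (v - 3)*(v + 4)*(v + 3)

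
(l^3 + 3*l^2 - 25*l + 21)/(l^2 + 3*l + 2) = (l^3 + 3*l^2 - 25*l + 21)/(l^2 + 3*l + 2)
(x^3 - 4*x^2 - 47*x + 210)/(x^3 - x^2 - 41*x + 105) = (x - 6)/(x - 3)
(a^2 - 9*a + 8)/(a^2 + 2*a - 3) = (a - 8)/(a + 3)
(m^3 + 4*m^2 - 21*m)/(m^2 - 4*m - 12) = m*(-m^2 - 4*m + 21)/(-m^2 + 4*m + 12)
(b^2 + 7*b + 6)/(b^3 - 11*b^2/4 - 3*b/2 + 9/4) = 4*(b + 6)/(4*b^2 - 15*b + 9)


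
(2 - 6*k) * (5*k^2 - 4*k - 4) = -30*k^3 + 34*k^2 + 16*k - 8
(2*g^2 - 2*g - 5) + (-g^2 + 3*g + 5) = g^2 + g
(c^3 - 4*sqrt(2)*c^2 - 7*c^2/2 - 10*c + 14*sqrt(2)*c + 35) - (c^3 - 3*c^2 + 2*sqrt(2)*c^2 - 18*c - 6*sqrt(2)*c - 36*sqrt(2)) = -6*sqrt(2)*c^2 - c^2/2 + 8*c + 20*sqrt(2)*c + 35 + 36*sqrt(2)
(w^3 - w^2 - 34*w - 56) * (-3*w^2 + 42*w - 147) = -3*w^5 + 45*w^4 - 87*w^3 - 1113*w^2 + 2646*w + 8232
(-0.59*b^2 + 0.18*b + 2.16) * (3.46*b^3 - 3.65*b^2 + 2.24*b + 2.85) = -2.0414*b^5 + 2.7763*b^4 + 5.495*b^3 - 9.1623*b^2 + 5.3514*b + 6.156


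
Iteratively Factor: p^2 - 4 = (p - 2)*(p + 2)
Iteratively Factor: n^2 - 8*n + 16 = (n - 4)*(n - 4)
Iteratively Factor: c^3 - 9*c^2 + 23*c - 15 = (c - 3)*(c^2 - 6*c + 5) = (c - 3)*(c - 1)*(c - 5)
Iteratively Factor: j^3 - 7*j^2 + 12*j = (j - 3)*(j^2 - 4*j) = j*(j - 3)*(j - 4)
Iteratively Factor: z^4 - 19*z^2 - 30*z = (z + 3)*(z^3 - 3*z^2 - 10*z) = (z - 5)*(z + 3)*(z^2 + 2*z) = (z - 5)*(z + 2)*(z + 3)*(z)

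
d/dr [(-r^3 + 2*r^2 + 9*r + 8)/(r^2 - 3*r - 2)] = (-r^4 + 6*r^3 - 9*r^2 - 24*r + 6)/(r^4 - 6*r^3 + 5*r^2 + 12*r + 4)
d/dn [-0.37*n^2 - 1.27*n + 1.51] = -0.74*n - 1.27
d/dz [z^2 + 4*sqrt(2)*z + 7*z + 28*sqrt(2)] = 2*z + 4*sqrt(2) + 7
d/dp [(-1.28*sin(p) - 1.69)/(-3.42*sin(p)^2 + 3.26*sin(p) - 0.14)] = (-4.3776*sin(p)^2 - 11.5596*sin(p) + 5.6886)*cos(p)/(11.6964*sin(p)^4 - 22.2984*sin(p)^3 + 11.5852*sin(p)^2 - 0.9128*sin(p) + 0.0196)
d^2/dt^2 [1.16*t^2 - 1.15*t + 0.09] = 2.32000000000000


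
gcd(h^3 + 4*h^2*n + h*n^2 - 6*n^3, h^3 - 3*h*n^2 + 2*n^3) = h^2 + h*n - 2*n^2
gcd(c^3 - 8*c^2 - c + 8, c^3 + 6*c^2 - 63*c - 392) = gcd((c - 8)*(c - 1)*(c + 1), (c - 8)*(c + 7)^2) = c - 8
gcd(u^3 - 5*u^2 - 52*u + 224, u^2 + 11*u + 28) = u + 7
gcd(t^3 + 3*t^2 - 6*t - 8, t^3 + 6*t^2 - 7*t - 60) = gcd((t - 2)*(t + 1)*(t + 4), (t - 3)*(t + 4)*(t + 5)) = t + 4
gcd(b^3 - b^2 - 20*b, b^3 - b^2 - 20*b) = b^3 - b^2 - 20*b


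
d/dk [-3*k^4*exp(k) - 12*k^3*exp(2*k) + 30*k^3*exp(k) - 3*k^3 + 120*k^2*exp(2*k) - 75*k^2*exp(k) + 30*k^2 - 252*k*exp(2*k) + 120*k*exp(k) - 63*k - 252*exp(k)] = -3*k^4*exp(k) - 24*k^3*exp(2*k) + 18*k^3*exp(k) + 204*k^2*exp(2*k) + 15*k^2*exp(k) - 9*k^2 - 264*k*exp(2*k) - 30*k*exp(k) + 60*k - 252*exp(2*k) - 132*exp(k) - 63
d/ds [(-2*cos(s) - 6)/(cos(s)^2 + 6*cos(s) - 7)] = 2*(sin(s)^2 - 6*cos(s) - 26)*sin(s)/(cos(s)^2 + 6*cos(s) - 7)^2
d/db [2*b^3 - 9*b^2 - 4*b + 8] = 6*b^2 - 18*b - 4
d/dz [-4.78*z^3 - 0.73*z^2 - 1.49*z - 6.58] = -14.34*z^2 - 1.46*z - 1.49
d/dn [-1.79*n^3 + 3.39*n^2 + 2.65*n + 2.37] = -5.37*n^2 + 6.78*n + 2.65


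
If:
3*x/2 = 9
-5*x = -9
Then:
No Solution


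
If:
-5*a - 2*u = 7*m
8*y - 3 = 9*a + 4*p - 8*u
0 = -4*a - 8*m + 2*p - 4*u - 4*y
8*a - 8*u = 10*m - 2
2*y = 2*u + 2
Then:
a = 11/71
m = -25/71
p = 304/71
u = 60/71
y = 131/71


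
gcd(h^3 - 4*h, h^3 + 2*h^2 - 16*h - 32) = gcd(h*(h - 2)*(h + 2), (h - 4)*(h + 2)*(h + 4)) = h + 2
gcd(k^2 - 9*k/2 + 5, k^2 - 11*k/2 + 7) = k - 2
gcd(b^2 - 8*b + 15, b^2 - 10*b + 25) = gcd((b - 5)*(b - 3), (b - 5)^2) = b - 5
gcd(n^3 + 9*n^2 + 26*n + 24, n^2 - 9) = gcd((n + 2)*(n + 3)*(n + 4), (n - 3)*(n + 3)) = n + 3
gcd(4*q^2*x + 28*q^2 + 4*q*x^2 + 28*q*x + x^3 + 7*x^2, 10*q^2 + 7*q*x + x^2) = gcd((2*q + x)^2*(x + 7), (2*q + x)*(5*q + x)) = 2*q + x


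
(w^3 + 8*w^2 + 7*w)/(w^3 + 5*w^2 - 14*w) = (w + 1)/(w - 2)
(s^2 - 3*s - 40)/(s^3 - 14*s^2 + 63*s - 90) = (s^2 - 3*s - 40)/(s^3 - 14*s^2 + 63*s - 90)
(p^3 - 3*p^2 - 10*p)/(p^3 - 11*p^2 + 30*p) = (p + 2)/(p - 6)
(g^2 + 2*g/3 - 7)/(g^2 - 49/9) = 3*(g + 3)/(3*g + 7)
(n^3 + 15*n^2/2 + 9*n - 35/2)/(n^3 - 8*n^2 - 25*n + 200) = (2*n^2 + 5*n - 7)/(2*(n^2 - 13*n + 40))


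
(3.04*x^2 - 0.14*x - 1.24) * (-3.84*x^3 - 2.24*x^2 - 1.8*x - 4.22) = -11.6736*x^5 - 6.272*x^4 - 0.396800000000001*x^3 - 9.7992*x^2 + 2.8228*x + 5.2328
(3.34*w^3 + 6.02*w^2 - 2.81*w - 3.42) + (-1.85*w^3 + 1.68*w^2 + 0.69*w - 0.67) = 1.49*w^3 + 7.7*w^2 - 2.12*w - 4.09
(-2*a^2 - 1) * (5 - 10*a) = 20*a^3 - 10*a^2 + 10*a - 5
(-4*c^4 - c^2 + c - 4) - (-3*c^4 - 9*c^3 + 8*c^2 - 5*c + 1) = -c^4 + 9*c^3 - 9*c^2 + 6*c - 5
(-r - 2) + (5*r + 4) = 4*r + 2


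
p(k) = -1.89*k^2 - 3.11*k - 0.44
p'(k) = -3.78*k - 3.11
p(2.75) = -23.29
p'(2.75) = -13.50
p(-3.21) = -9.93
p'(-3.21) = 9.02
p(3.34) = -31.91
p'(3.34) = -15.74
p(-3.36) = -11.33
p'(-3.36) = 9.59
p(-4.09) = -19.34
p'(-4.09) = 12.35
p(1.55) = -9.80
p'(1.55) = -8.97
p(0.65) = -3.26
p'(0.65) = -5.57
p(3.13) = -28.69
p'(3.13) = -14.94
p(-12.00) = -235.28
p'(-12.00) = 42.25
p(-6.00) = -49.82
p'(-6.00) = 19.57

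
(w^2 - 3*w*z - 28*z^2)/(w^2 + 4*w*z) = (w - 7*z)/w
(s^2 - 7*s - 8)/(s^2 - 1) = (s - 8)/(s - 1)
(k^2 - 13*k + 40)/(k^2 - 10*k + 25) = (k - 8)/(k - 5)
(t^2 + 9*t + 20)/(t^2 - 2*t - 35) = (t + 4)/(t - 7)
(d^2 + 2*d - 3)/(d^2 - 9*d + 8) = (d + 3)/(d - 8)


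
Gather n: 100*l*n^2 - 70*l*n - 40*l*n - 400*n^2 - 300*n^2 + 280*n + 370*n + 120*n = n^2*(100*l - 700) + n*(770 - 110*l)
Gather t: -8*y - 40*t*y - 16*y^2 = -40*t*y - 16*y^2 - 8*y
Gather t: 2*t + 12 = 2*t + 12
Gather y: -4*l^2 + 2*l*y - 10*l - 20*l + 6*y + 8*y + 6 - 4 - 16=-4*l^2 - 30*l + y*(2*l + 14) - 14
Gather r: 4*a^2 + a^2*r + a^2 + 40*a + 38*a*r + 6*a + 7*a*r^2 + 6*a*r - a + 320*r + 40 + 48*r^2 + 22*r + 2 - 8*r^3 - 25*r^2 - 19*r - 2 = 5*a^2 + 45*a - 8*r^3 + r^2*(7*a + 23) + r*(a^2 + 44*a + 323) + 40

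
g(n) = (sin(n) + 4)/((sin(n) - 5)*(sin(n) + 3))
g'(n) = cos(n)/((sin(n) - 5)*(sin(n) + 3)) - (sin(n) + 4)*cos(n)/((sin(n) - 5)*(sin(n) + 3)^2) - (sin(n) + 4)*cos(n)/((sin(n) - 5)^2*(sin(n) + 3))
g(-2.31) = -0.25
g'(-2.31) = 0.01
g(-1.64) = -0.25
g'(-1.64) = 0.00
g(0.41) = -0.28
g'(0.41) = -0.04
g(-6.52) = -0.26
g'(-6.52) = -0.02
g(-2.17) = -0.25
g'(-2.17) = 0.00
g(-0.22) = -0.26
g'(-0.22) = -0.02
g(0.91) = -0.30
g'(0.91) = -0.03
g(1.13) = -0.31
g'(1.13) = -0.03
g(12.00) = -0.25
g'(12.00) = -0.01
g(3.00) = -0.27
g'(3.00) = 0.03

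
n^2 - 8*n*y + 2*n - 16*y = (n + 2)*(n - 8*y)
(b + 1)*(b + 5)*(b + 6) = b^3 + 12*b^2 + 41*b + 30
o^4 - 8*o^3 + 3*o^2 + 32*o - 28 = (o - 7)*(o - 2)*(o - 1)*(o + 2)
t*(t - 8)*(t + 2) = t^3 - 6*t^2 - 16*t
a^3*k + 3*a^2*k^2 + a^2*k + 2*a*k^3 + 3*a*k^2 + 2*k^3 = (a + k)*(a + 2*k)*(a*k + k)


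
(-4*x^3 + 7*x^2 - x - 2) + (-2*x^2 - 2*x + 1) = -4*x^3 + 5*x^2 - 3*x - 1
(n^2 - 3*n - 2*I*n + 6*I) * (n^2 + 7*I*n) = n^4 - 3*n^3 + 5*I*n^3 + 14*n^2 - 15*I*n^2 - 42*n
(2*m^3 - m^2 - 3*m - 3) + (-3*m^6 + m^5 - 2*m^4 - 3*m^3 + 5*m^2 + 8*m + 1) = -3*m^6 + m^5 - 2*m^4 - m^3 + 4*m^2 + 5*m - 2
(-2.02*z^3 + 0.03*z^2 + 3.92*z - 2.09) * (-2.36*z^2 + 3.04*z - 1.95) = 4.7672*z^5 - 6.2116*z^4 - 5.221*z^3 + 16.7907*z^2 - 13.9976*z + 4.0755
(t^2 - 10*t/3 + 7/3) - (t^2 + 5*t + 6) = -25*t/3 - 11/3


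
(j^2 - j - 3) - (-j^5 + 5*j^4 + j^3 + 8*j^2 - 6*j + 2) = j^5 - 5*j^4 - j^3 - 7*j^2 + 5*j - 5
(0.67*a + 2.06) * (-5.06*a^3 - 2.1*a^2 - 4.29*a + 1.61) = -3.3902*a^4 - 11.8306*a^3 - 7.2003*a^2 - 7.7587*a + 3.3166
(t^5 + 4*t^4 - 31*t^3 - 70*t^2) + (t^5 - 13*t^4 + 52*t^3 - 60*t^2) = 2*t^5 - 9*t^4 + 21*t^3 - 130*t^2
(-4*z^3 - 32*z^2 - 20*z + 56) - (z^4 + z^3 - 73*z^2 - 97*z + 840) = -z^4 - 5*z^3 + 41*z^2 + 77*z - 784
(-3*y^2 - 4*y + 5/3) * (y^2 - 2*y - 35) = -3*y^4 + 2*y^3 + 344*y^2/3 + 410*y/3 - 175/3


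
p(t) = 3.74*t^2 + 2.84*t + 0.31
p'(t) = 7.48*t + 2.84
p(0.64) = 3.66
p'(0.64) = 7.63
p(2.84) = 38.54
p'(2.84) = 24.08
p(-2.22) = 12.44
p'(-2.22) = -13.77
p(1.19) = 8.99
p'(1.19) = 11.74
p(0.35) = 1.76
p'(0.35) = 5.46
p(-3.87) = 45.33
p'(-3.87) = -26.11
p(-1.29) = 2.87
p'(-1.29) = -6.81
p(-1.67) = 6.00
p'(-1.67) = -9.65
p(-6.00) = 117.91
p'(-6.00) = -42.04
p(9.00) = 328.81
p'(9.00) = 70.16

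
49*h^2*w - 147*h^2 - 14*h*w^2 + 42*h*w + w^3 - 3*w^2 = (-7*h + w)^2*(w - 3)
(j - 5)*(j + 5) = j^2 - 25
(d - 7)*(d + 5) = d^2 - 2*d - 35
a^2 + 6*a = a*(a + 6)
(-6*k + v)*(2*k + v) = -12*k^2 - 4*k*v + v^2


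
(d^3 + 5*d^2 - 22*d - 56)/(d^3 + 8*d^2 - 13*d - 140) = (d + 2)/(d + 5)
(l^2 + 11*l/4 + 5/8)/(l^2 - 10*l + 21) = (8*l^2 + 22*l + 5)/(8*(l^2 - 10*l + 21))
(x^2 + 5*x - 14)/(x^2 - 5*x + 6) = (x + 7)/(x - 3)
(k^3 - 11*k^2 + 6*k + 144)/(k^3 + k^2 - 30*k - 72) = (k - 8)/(k + 4)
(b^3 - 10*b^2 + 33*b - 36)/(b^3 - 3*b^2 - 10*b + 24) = (b^2 - 6*b + 9)/(b^2 + b - 6)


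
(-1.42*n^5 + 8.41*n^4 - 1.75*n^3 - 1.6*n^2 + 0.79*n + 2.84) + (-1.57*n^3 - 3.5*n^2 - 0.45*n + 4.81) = -1.42*n^5 + 8.41*n^4 - 3.32*n^3 - 5.1*n^2 + 0.34*n + 7.65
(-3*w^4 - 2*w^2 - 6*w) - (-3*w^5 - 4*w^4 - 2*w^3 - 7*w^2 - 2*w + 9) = 3*w^5 + w^4 + 2*w^3 + 5*w^2 - 4*w - 9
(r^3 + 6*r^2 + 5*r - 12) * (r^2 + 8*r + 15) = r^5 + 14*r^4 + 68*r^3 + 118*r^2 - 21*r - 180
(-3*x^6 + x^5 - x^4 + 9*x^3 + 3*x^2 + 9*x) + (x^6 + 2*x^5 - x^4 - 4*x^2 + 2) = -2*x^6 + 3*x^5 - 2*x^4 + 9*x^3 - x^2 + 9*x + 2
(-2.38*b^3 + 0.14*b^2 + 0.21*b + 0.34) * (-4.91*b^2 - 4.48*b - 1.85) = 11.6858*b^5 + 9.975*b^4 + 2.7447*b^3 - 2.8692*b^2 - 1.9117*b - 0.629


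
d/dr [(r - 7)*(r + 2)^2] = 3*(r - 4)*(r + 2)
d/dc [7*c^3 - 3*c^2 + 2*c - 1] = 21*c^2 - 6*c + 2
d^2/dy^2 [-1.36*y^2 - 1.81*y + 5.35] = -2.72000000000000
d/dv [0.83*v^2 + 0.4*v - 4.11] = 1.66*v + 0.4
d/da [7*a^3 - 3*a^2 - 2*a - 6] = 21*a^2 - 6*a - 2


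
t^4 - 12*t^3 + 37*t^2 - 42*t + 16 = (t - 8)*(t - 2)*(t - 1)^2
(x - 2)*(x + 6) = x^2 + 4*x - 12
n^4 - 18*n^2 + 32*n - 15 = (n - 3)*(n - 1)^2*(n + 5)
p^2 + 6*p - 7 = (p - 1)*(p + 7)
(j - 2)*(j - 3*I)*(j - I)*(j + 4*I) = j^4 - 2*j^3 + 13*j^2 - 26*j - 12*I*j + 24*I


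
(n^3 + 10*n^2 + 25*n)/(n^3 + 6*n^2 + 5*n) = (n + 5)/(n + 1)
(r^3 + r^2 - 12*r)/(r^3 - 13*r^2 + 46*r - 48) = r*(r + 4)/(r^2 - 10*r + 16)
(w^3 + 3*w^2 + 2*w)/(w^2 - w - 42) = w*(w^2 + 3*w + 2)/(w^2 - w - 42)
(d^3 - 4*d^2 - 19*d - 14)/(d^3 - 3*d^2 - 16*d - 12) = (d - 7)/(d - 6)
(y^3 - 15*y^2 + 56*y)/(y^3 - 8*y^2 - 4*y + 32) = y*(y - 7)/(y^2 - 4)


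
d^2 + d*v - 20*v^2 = (d - 4*v)*(d + 5*v)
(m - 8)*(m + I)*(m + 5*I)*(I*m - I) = I*m^4 - 6*m^3 - 9*I*m^3 + 54*m^2 + 3*I*m^2 - 48*m + 45*I*m - 40*I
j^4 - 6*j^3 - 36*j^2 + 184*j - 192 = (j - 8)*(j - 2)^2*(j + 6)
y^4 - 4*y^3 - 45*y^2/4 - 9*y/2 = y*(y - 6)*(y + 1/2)*(y + 3/2)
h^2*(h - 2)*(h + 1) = h^4 - h^3 - 2*h^2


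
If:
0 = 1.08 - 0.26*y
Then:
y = 4.15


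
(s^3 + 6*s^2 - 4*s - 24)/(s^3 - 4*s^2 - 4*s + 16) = (s + 6)/(s - 4)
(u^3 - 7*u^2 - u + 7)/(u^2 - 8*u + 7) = u + 1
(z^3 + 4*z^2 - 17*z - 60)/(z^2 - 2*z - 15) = (z^2 + z - 20)/(z - 5)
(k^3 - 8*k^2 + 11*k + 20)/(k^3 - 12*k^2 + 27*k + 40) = (k - 4)/(k - 8)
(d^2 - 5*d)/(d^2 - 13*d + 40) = d/(d - 8)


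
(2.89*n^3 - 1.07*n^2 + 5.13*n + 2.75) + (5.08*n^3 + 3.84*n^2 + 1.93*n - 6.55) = 7.97*n^3 + 2.77*n^2 + 7.06*n - 3.8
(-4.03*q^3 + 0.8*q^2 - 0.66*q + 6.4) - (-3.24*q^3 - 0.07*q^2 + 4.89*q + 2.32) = -0.79*q^3 + 0.87*q^2 - 5.55*q + 4.08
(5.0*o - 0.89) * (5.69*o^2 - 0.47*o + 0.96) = 28.45*o^3 - 7.4141*o^2 + 5.2183*o - 0.8544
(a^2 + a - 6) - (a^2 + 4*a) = -3*a - 6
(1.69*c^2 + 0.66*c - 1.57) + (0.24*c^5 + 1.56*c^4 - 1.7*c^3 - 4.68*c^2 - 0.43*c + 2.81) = 0.24*c^5 + 1.56*c^4 - 1.7*c^3 - 2.99*c^2 + 0.23*c + 1.24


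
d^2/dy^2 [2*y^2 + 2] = 4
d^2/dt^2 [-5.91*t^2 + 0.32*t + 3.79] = -11.8200000000000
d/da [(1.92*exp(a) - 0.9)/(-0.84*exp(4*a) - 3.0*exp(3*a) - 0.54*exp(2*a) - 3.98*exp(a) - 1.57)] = (4.8384*exp(4*a) + 8.496*exp(3*a) - 7.0632*exp(2*a) - 0.972*exp(a) - 6.5964)*exp(a)/(0.7056*exp(8*a) + 5.04*exp(7*a) + 9.9072*exp(6*a) + 9.9264*exp(5*a) + 26.8092*exp(4*a) + 13.7184*exp(3*a) + 17.536*exp(2*a) + 12.4972*exp(a) + 2.4649)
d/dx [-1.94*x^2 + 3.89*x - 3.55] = 3.89 - 3.88*x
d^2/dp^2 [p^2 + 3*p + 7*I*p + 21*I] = 2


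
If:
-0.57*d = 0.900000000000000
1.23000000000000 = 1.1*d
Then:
No Solution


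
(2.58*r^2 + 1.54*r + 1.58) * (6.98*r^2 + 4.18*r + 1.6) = 18.0084*r^4 + 21.5336*r^3 + 21.5936*r^2 + 9.0684*r + 2.528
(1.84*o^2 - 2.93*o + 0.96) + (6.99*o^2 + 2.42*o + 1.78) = 8.83*o^2 - 0.51*o + 2.74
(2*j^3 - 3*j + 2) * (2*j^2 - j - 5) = 4*j^5 - 2*j^4 - 16*j^3 + 7*j^2 + 13*j - 10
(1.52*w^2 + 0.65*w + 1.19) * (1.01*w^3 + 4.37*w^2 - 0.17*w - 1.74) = 1.5352*w^5 + 7.2989*w^4 + 3.784*w^3 + 2.445*w^2 - 1.3333*w - 2.0706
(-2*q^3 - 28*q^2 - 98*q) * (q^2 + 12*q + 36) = -2*q^5 - 52*q^4 - 506*q^3 - 2184*q^2 - 3528*q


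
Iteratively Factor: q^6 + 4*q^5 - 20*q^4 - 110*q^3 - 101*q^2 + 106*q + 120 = (q - 5)*(q^5 + 9*q^4 + 25*q^3 + 15*q^2 - 26*q - 24) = (q - 5)*(q + 2)*(q^4 + 7*q^3 + 11*q^2 - 7*q - 12) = (q - 5)*(q + 2)*(q + 3)*(q^3 + 4*q^2 - q - 4) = (q - 5)*(q + 1)*(q + 2)*(q + 3)*(q^2 + 3*q - 4) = (q - 5)*(q + 1)*(q + 2)*(q + 3)*(q + 4)*(q - 1)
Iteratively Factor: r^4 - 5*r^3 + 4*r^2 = (r)*(r^3 - 5*r^2 + 4*r) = r*(r - 1)*(r^2 - 4*r) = r^2*(r - 1)*(r - 4)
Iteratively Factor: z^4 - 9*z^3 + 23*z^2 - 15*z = (z - 1)*(z^3 - 8*z^2 + 15*z) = z*(z - 1)*(z^2 - 8*z + 15) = z*(z - 3)*(z - 1)*(z - 5)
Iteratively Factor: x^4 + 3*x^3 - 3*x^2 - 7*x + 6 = (x + 2)*(x^3 + x^2 - 5*x + 3) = (x - 1)*(x + 2)*(x^2 + 2*x - 3) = (x - 1)^2*(x + 2)*(x + 3)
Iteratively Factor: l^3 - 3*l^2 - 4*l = (l)*(l^2 - 3*l - 4) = l*(l - 4)*(l + 1)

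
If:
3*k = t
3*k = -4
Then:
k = -4/3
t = -4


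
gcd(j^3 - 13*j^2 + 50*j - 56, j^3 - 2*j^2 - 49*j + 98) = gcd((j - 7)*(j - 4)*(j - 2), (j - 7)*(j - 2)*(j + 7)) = j^2 - 9*j + 14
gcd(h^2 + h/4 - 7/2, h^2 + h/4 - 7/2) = h^2 + h/4 - 7/2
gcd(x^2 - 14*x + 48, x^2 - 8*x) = x - 8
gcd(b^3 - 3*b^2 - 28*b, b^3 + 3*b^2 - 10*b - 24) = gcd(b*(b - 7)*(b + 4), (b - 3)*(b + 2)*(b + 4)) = b + 4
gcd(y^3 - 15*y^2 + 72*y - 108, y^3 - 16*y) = 1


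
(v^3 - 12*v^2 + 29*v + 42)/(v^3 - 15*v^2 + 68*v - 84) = (v + 1)/(v - 2)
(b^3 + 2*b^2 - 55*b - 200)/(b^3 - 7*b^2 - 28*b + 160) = (b + 5)/(b - 4)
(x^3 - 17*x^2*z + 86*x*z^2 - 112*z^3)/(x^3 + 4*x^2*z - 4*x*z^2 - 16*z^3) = (x^2 - 15*x*z + 56*z^2)/(x^2 + 6*x*z + 8*z^2)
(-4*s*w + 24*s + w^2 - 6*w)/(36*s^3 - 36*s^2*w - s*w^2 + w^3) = (-4*s*w + 24*s + w^2 - 6*w)/(36*s^3 - 36*s^2*w - s*w^2 + w^3)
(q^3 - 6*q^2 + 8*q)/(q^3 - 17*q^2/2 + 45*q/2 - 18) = 2*q*(q - 2)/(2*q^2 - 9*q + 9)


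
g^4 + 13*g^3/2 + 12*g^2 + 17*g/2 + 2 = (g + 1/2)*(g + 1)^2*(g + 4)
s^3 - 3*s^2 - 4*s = s*(s - 4)*(s + 1)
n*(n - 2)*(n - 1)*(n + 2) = n^4 - n^3 - 4*n^2 + 4*n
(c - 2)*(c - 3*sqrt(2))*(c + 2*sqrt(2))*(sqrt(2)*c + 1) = sqrt(2)*c^4 - 2*sqrt(2)*c^3 - c^3 - 13*sqrt(2)*c^2 + 2*c^2 - 12*c + 26*sqrt(2)*c + 24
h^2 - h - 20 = (h - 5)*(h + 4)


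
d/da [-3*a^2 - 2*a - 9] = -6*a - 2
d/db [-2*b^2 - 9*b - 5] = -4*b - 9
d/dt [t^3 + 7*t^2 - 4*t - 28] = 3*t^2 + 14*t - 4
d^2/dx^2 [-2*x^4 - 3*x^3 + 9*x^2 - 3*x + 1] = -24*x^2 - 18*x + 18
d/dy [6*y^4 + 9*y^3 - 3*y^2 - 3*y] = 24*y^3 + 27*y^2 - 6*y - 3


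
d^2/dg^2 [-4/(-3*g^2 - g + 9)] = 8*(-9*g^2 - 3*g + (6*g + 1)^2 + 27)/(3*g^2 + g - 9)^3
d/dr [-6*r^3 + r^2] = 2*r*(1 - 9*r)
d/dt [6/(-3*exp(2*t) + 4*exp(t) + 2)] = (36*exp(t) - 24)*exp(t)/(-3*exp(2*t) + 4*exp(t) + 2)^2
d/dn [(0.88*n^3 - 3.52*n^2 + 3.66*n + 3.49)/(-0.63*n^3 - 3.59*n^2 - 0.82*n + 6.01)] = (-5.3768*n^4 + 3.1684*n^3 + 38.4883*n^2 - 17.2522*n + 24.8584)/(0.3969*n^6 + 4.5234*n^5 + 13.9213*n^4 - 1.685*n^3 - 42.4794*n^2 - 9.8564*n + 36.1201)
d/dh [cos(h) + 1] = -sin(h)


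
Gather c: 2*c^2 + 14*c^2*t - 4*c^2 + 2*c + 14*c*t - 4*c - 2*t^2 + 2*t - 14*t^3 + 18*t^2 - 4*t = c^2*(14*t - 2) + c*(14*t - 2) - 14*t^3 + 16*t^2 - 2*t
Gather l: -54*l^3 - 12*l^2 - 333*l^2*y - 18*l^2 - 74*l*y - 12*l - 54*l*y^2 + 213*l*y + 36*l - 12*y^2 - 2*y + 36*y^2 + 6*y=-54*l^3 + l^2*(-333*y - 30) + l*(-54*y^2 + 139*y + 24) + 24*y^2 + 4*y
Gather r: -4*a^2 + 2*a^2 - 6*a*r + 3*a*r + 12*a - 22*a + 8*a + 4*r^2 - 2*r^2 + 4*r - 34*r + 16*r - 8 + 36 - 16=-2*a^2 - 2*a + 2*r^2 + r*(-3*a - 14) + 12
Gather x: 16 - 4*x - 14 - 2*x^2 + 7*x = -2*x^2 + 3*x + 2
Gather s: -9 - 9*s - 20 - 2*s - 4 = -11*s - 33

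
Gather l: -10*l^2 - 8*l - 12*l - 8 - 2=-10*l^2 - 20*l - 10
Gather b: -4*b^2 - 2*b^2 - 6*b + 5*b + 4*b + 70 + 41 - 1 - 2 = -6*b^2 + 3*b + 108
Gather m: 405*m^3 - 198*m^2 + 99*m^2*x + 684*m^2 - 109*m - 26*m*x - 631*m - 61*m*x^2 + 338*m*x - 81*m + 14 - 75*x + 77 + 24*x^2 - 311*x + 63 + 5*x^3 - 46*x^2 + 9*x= 405*m^3 + m^2*(99*x + 486) + m*(-61*x^2 + 312*x - 821) + 5*x^3 - 22*x^2 - 377*x + 154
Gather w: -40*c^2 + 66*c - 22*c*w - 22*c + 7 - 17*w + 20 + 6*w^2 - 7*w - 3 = -40*c^2 + 44*c + 6*w^2 + w*(-22*c - 24) + 24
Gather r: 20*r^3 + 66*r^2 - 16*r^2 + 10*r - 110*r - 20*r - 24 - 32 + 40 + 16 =20*r^3 + 50*r^2 - 120*r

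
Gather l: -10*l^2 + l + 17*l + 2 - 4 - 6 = -10*l^2 + 18*l - 8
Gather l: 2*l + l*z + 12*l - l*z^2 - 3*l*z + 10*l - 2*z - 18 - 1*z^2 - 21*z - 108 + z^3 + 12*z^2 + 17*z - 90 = l*(-z^2 - 2*z + 24) + z^3 + 11*z^2 - 6*z - 216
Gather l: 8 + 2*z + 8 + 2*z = 4*z + 16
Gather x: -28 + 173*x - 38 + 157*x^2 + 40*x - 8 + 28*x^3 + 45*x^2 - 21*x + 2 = 28*x^3 + 202*x^2 + 192*x - 72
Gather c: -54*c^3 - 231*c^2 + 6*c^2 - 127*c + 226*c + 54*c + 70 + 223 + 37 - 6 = -54*c^3 - 225*c^2 + 153*c + 324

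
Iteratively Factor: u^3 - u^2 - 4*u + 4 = (u - 2)*(u^2 + u - 2) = (u - 2)*(u - 1)*(u + 2)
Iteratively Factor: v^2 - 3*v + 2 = (v - 1)*(v - 2)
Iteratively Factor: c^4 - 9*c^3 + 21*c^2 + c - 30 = (c - 5)*(c^3 - 4*c^2 + c + 6) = (c - 5)*(c + 1)*(c^2 - 5*c + 6) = (c - 5)*(c - 2)*(c + 1)*(c - 3)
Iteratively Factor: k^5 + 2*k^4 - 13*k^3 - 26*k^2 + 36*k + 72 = (k + 2)*(k^4 - 13*k^2 + 36) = (k - 2)*(k + 2)*(k^3 + 2*k^2 - 9*k - 18) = (k - 2)*(k + 2)*(k + 3)*(k^2 - k - 6) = (k - 3)*(k - 2)*(k + 2)*(k + 3)*(k + 2)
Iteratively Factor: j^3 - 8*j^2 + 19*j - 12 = (j - 4)*(j^2 - 4*j + 3) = (j - 4)*(j - 1)*(j - 3)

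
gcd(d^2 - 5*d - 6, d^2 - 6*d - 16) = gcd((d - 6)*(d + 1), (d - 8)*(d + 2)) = 1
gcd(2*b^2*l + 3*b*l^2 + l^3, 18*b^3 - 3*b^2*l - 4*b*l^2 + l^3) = 2*b + l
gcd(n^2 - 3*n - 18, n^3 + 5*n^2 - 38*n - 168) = n - 6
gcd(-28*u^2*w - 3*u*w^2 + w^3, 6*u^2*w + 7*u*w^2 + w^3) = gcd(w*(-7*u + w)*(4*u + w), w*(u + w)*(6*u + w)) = w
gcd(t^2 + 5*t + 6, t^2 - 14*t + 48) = 1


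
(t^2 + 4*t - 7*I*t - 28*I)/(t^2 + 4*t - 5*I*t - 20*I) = (t - 7*I)/(t - 5*I)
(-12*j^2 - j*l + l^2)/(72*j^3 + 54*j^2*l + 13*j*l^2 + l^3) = (-4*j + l)/(24*j^2 + 10*j*l + l^2)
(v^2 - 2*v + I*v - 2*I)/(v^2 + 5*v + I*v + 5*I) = (v - 2)/(v + 5)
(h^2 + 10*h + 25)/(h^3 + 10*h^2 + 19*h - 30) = (h + 5)/(h^2 + 5*h - 6)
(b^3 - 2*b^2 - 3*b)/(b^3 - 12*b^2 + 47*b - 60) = b*(b + 1)/(b^2 - 9*b + 20)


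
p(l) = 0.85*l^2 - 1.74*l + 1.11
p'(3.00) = 3.36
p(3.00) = 3.54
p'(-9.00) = -17.04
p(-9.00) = 85.62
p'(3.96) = 4.99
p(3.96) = 7.55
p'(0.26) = -1.30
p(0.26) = 0.72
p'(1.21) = 0.32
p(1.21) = 0.25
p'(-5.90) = -11.77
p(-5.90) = 40.96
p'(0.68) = -0.58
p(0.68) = 0.32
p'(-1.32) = -3.98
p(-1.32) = 4.89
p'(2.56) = 2.61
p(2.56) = 2.23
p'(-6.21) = -12.30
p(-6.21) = 44.69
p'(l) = 1.7*l - 1.74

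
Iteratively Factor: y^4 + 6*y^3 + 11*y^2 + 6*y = (y + 2)*(y^3 + 4*y^2 + 3*y) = (y + 1)*(y + 2)*(y^2 + 3*y) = (y + 1)*(y + 2)*(y + 3)*(y)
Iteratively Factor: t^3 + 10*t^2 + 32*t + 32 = (t + 4)*(t^2 + 6*t + 8) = (t + 4)^2*(t + 2)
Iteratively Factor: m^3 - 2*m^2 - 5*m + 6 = (m + 2)*(m^2 - 4*m + 3) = (m - 3)*(m + 2)*(m - 1)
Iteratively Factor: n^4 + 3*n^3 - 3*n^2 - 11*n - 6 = (n + 1)*(n^3 + 2*n^2 - 5*n - 6) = (n - 2)*(n + 1)*(n^2 + 4*n + 3) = (n - 2)*(n + 1)^2*(n + 3)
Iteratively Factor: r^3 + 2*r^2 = (r)*(r^2 + 2*r) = r^2*(r + 2)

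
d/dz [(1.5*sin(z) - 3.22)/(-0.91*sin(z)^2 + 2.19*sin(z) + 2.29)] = (1.365*sin(z)^2 - 5.8604*sin(z) + 10.4868)*cos(z)/(0.8281*sin(z)^4 - 3.9858*sin(z)^3 + 0.628299999999999*sin(z)^2 + 10.0302*sin(z) + 5.2441)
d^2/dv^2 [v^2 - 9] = 2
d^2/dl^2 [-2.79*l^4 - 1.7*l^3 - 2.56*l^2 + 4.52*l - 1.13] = -33.48*l^2 - 10.2*l - 5.12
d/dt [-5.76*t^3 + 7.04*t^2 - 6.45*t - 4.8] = -17.28*t^2 + 14.08*t - 6.45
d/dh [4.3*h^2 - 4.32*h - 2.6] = 8.6*h - 4.32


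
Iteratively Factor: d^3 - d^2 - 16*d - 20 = (d - 5)*(d^2 + 4*d + 4) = (d - 5)*(d + 2)*(d + 2)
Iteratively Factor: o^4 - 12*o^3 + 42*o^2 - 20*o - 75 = (o - 5)*(o^3 - 7*o^2 + 7*o + 15) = (o - 5)*(o - 3)*(o^2 - 4*o - 5) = (o - 5)^2*(o - 3)*(o + 1)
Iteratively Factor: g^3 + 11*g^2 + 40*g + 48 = (g + 3)*(g^2 + 8*g + 16) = (g + 3)*(g + 4)*(g + 4)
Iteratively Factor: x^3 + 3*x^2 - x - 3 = (x + 1)*(x^2 + 2*x - 3) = (x + 1)*(x + 3)*(x - 1)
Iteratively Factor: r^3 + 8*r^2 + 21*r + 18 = (r + 3)*(r^2 + 5*r + 6) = (r + 3)^2*(r + 2)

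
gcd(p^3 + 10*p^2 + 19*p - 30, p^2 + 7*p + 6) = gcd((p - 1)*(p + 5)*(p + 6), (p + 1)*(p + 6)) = p + 6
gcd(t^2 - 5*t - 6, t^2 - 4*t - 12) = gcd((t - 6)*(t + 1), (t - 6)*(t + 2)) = t - 6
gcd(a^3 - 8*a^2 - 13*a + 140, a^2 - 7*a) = a - 7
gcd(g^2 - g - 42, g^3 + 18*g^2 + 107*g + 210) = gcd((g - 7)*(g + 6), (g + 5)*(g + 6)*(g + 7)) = g + 6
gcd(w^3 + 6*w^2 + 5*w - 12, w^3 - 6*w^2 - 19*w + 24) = w^2 + 2*w - 3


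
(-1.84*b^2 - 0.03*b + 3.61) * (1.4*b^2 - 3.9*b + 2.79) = -2.576*b^4 + 7.134*b^3 + 0.037399999999999*b^2 - 14.1627*b + 10.0719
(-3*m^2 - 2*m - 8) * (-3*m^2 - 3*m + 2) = 9*m^4 + 15*m^3 + 24*m^2 + 20*m - 16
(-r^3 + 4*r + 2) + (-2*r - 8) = -r^3 + 2*r - 6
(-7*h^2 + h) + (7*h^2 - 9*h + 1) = 1 - 8*h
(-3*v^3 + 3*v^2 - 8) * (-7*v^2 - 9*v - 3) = 21*v^5 + 6*v^4 - 18*v^3 + 47*v^2 + 72*v + 24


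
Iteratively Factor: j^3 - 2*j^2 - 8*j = (j + 2)*(j^2 - 4*j) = (j - 4)*(j + 2)*(j)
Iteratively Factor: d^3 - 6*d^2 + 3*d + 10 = (d - 5)*(d^2 - d - 2) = (d - 5)*(d - 2)*(d + 1)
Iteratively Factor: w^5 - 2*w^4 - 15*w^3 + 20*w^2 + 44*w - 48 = (w - 1)*(w^4 - w^3 - 16*w^2 + 4*w + 48) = (w - 2)*(w - 1)*(w^3 + w^2 - 14*w - 24) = (w - 2)*(w - 1)*(w + 3)*(w^2 - 2*w - 8) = (w - 4)*(w - 2)*(w - 1)*(w + 3)*(w + 2)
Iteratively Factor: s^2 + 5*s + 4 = (s + 4)*(s + 1)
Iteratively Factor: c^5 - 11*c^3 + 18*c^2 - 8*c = (c - 1)*(c^4 + c^3 - 10*c^2 + 8*c) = c*(c - 1)*(c^3 + c^2 - 10*c + 8) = c*(c - 1)^2*(c^2 + 2*c - 8) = c*(c - 1)^2*(c + 4)*(c - 2)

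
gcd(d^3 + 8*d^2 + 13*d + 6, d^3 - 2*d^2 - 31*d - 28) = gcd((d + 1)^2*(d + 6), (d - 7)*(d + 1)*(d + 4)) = d + 1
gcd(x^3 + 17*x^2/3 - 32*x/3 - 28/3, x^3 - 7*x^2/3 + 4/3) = x^2 - 4*x/3 - 4/3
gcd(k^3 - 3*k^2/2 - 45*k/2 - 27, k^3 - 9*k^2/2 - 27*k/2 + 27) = k^2 - 3*k - 18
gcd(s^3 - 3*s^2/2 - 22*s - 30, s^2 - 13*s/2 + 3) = s - 6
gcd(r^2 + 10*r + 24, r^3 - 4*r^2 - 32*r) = r + 4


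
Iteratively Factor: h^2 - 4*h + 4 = (h - 2)*(h - 2)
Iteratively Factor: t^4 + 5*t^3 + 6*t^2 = (t + 3)*(t^3 + 2*t^2) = (t + 2)*(t + 3)*(t^2) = t*(t + 2)*(t + 3)*(t)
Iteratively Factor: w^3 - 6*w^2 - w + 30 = (w - 3)*(w^2 - 3*w - 10) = (w - 5)*(w - 3)*(w + 2)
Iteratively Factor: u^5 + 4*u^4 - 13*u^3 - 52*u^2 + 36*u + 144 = (u - 3)*(u^4 + 7*u^3 + 8*u^2 - 28*u - 48) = (u - 3)*(u + 3)*(u^3 + 4*u^2 - 4*u - 16) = (u - 3)*(u + 3)*(u + 4)*(u^2 - 4) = (u - 3)*(u - 2)*(u + 3)*(u + 4)*(u + 2)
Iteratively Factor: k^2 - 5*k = (k - 5)*(k)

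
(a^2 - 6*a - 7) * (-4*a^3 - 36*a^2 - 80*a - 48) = -4*a^5 - 12*a^4 + 164*a^3 + 684*a^2 + 848*a + 336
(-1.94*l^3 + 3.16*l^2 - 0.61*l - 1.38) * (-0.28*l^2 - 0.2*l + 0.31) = 0.5432*l^5 - 0.4968*l^4 - 1.0626*l^3 + 1.488*l^2 + 0.0869*l - 0.4278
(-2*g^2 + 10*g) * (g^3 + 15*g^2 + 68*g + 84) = -2*g^5 - 20*g^4 + 14*g^3 + 512*g^2 + 840*g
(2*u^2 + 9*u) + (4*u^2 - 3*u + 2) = 6*u^2 + 6*u + 2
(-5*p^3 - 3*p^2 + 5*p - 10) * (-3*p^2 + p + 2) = 15*p^5 + 4*p^4 - 28*p^3 + 29*p^2 - 20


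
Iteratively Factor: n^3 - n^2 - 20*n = (n + 4)*(n^2 - 5*n) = (n - 5)*(n + 4)*(n)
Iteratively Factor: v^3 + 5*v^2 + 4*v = (v + 4)*(v^2 + v) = (v + 1)*(v + 4)*(v)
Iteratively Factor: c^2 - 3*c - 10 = (c - 5)*(c + 2)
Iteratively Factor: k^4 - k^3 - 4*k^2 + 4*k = (k - 1)*(k^3 - 4*k) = k*(k - 1)*(k^2 - 4) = k*(k - 2)*(k - 1)*(k + 2)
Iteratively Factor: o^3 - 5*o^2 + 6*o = (o - 2)*(o^2 - 3*o) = o*(o - 2)*(o - 3)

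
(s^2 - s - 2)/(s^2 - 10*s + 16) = (s + 1)/(s - 8)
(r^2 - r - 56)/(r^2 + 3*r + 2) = (r^2 - r - 56)/(r^2 + 3*r + 2)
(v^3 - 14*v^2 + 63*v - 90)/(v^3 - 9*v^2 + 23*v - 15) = (v - 6)/(v - 1)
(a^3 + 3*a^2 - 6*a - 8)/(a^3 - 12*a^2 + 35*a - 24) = (a^3 + 3*a^2 - 6*a - 8)/(a^3 - 12*a^2 + 35*a - 24)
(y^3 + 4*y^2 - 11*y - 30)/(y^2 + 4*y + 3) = (y^3 + 4*y^2 - 11*y - 30)/(y^2 + 4*y + 3)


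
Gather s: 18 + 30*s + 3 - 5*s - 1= 25*s + 20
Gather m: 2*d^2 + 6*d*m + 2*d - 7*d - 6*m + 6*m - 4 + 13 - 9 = 2*d^2 + 6*d*m - 5*d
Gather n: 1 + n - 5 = n - 4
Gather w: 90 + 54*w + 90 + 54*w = 108*w + 180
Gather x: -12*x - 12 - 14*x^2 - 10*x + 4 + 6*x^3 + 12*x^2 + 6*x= 6*x^3 - 2*x^2 - 16*x - 8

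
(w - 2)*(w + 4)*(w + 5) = w^3 + 7*w^2 + 2*w - 40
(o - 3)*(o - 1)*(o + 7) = o^3 + 3*o^2 - 25*o + 21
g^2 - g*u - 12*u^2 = (g - 4*u)*(g + 3*u)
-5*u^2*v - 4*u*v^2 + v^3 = v*(-5*u + v)*(u + v)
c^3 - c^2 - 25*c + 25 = (c - 5)*(c - 1)*(c + 5)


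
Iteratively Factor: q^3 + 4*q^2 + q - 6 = (q - 1)*(q^2 + 5*q + 6) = (q - 1)*(q + 2)*(q + 3)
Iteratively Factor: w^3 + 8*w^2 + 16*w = (w + 4)*(w^2 + 4*w) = w*(w + 4)*(w + 4)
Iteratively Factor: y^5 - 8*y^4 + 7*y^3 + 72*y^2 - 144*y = (y)*(y^4 - 8*y^3 + 7*y^2 + 72*y - 144) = y*(y + 3)*(y^3 - 11*y^2 + 40*y - 48) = y*(y - 3)*(y + 3)*(y^2 - 8*y + 16) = y*(y - 4)*(y - 3)*(y + 3)*(y - 4)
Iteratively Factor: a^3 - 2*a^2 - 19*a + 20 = (a - 5)*(a^2 + 3*a - 4) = (a - 5)*(a + 4)*(a - 1)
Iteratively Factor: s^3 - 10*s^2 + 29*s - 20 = (s - 4)*(s^2 - 6*s + 5) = (s - 5)*(s - 4)*(s - 1)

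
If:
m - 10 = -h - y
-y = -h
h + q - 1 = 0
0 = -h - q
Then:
No Solution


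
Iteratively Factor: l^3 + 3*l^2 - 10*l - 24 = (l + 4)*(l^2 - l - 6) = (l - 3)*(l + 4)*(l + 2)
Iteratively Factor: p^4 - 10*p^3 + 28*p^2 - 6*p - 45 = (p - 3)*(p^3 - 7*p^2 + 7*p + 15) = (p - 3)^2*(p^2 - 4*p - 5) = (p - 3)^2*(p + 1)*(p - 5)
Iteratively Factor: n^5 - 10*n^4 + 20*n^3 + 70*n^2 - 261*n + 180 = (n - 3)*(n^4 - 7*n^3 - n^2 + 67*n - 60) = (n - 4)*(n - 3)*(n^3 - 3*n^2 - 13*n + 15) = (n - 4)*(n - 3)*(n + 3)*(n^2 - 6*n + 5) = (n - 4)*(n - 3)*(n - 1)*(n + 3)*(n - 5)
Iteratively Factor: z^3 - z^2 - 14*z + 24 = (z + 4)*(z^2 - 5*z + 6) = (z - 2)*(z + 4)*(z - 3)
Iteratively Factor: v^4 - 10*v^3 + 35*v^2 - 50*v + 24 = (v - 2)*(v^3 - 8*v^2 + 19*v - 12) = (v - 3)*(v - 2)*(v^2 - 5*v + 4) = (v - 4)*(v - 3)*(v - 2)*(v - 1)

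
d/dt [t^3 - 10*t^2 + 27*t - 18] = 3*t^2 - 20*t + 27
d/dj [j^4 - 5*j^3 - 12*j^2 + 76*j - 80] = 4*j^3 - 15*j^2 - 24*j + 76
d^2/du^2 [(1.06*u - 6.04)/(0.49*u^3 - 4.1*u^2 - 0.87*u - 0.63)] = (1.527036*u^5 - 30.179688*u^4 + 230.690716*u^3 - 589.818624*u^2 - 156.883248*u + 20.897316)/(0.117649*u^9 - 2.95323*u^8 + 24.084039*u^7 - 58.887809*u^6 - 35.167437*u^5 - 39.469356*u^4 - 13.55832*u^3 - 6.312411*u^2 - 1.035909*u - 0.250047)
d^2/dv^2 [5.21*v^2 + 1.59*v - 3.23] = 10.4200000000000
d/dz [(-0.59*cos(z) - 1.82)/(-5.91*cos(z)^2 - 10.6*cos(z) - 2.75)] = (3.4869*cos(z)^2 + 21.5124*cos(z) + 17.6695)*sin(z)/(34.9281*cos(z)^4 + 125.292*cos(z)^3 + 144.865*cos(z)^2 + 58.3*cos(z) + 7.5625)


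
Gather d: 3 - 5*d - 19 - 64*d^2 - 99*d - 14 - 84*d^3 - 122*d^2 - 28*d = -84*d^3 - 186*d^2 - 132*d - 30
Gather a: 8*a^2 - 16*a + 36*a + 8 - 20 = 8*a^2 + 20*a - 12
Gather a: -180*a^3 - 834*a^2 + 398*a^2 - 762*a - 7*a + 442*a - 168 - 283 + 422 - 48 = -180*a^3 - 436*a^2 - 327*a - 77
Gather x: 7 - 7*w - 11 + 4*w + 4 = -3*w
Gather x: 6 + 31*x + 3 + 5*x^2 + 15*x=5*x^2 + 46*x + 9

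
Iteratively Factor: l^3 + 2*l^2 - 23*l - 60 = (l - 5)*(l^2 + 7*l + 12) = (l - 5)*(l + 4)*(l + 3)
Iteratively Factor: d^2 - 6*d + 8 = (d - 4)*(d - 2)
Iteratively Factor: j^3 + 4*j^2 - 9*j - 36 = (j + 4)*(j^2 - 9) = (j + 3)*(j + 4)*(j - 3)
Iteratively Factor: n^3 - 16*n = (n)*(n^2 - 16) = n*(n + 4)*(n - 4)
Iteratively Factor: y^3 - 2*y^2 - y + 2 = (y - 2)*(y^2 - 1) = (y - 2)*(y - 1)*(y + 1)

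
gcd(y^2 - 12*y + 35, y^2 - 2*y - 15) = y - 5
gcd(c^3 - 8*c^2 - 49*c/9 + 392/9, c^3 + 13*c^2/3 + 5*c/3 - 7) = c + 7/3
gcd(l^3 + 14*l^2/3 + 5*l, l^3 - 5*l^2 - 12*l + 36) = l + 3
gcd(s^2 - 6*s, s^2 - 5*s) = s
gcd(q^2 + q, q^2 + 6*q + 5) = q + 1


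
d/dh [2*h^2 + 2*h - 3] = 4*h + 2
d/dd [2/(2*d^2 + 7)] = -8*d/(2*d^2 + 7)^2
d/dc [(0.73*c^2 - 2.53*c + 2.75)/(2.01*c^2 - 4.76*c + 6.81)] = (1.6105*c^2 - 1.1124*c - 4.1393)/(4.0401*c^4 - 19.1352*c^3 + 50.0338*c^2 - 64.8312*c + 46.3761)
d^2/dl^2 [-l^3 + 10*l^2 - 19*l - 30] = 20 - 6*l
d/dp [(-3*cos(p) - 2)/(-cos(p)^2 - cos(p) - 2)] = (-3*sin(p)^2 + 4*cos(p) - 1)*sin(p)/(cos(p)^2 + cos(p) + 2)^2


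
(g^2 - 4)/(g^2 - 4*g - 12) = (g - 2)/(g - 6)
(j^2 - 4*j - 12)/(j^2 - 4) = (j - 6)/(j - 2)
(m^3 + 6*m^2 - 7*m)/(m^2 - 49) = m*(m - 1)/(m - 7)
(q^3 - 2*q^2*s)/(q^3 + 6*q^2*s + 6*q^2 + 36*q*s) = q*(q - 2*s)/(q^2 + 6*q*s + 6*q + 36*s)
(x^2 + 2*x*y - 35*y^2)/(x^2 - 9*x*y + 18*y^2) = (x^2 + 2*x*y - 35*y^2)/(x^2 - 9*x*y + 18*y^2)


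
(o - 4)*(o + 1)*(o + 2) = o^3 - o^2 - 10*o - 8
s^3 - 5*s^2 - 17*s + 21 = (s - 7)*(s - 1)*(s + 3)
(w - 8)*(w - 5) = w^2 - 13*w + 40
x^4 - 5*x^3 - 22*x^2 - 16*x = x*(x - 8)*(x + 1)*(x + 2)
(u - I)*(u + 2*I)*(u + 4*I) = u^3 + 5*I*u^2 - 2*u + 8*I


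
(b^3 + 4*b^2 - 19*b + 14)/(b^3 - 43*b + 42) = (b - 2)/(b - 6)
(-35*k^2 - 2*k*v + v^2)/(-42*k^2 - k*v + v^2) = (5*k + v)/(6*k + v)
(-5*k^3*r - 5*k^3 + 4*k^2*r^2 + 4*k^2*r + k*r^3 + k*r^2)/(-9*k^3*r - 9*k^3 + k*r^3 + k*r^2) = (-5*k^2 + 4*k*r + r^2)/(-9*k^2 + r^2)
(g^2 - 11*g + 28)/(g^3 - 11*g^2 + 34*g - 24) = (g - 7)/(g^2 - 7*g + 6)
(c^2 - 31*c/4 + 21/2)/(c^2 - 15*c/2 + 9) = (4*c - 7)/(2*(2*c - 3))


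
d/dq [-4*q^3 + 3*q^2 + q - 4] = -12*q^2 + 6*q + 1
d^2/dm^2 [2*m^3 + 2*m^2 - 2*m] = 12*m + 4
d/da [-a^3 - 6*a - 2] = -3*a^2 - 6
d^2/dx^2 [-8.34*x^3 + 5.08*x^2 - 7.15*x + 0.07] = 10.16 - 50.04*x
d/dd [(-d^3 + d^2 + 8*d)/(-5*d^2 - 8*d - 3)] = (5*d^4 + 16*d^3 + 41*d^2 - 6*d - 24)/(25*d^4 + 80*d^3 + 94*d^2 + 48*d + 9)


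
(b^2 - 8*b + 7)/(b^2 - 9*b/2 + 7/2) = 2*(b - 7)/(2*b - 7)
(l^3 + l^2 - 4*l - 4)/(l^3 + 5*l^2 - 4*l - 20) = (l + 1)/(l + 5)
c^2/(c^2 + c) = c/(c + 1)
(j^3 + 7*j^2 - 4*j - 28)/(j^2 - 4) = j + 7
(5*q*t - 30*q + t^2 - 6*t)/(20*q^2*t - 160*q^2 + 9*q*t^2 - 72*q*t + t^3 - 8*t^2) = (t - 6)/(4*q*t - 32*q + t^2 - 8*t)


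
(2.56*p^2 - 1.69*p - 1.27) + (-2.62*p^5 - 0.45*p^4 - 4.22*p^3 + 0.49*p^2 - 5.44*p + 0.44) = -2.62*p^5 - 0.45*p^4 - 4.22*p^3 + 3.05*p^2 - 7.13*p - 0.83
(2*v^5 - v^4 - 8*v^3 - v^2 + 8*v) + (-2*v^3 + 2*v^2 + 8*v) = 2*v^5 - v^4 - 10*v^3 + v^2 + 16*v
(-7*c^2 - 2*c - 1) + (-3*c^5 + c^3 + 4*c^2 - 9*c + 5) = -3*c^5 + c^3 - 3*c^2 - 11*c + 4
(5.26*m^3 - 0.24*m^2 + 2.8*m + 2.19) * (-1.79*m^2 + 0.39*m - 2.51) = -9.4154*m^5 + 2.481*m^4 - 18.3082*m^3 - 2.2257*m^2 - 6.1739*m - 5.4969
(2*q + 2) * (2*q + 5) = 4*q^2 + 14*q + 10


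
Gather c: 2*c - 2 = 2*c - 2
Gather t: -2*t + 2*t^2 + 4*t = 2*t^2 + 2*t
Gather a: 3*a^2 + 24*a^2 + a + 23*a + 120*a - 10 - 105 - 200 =27*a^2 + 144*a - 315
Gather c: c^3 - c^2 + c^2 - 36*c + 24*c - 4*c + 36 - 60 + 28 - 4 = c^3 - 16*c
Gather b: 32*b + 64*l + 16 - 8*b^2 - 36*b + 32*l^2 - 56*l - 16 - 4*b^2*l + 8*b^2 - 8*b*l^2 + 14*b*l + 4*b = -4*b^2*l + b*(-8*l^2 + 14*l) + 32*l^2 + 8*l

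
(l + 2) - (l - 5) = 7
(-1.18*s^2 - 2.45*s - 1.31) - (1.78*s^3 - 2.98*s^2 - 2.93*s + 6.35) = -1.78*s^3 + 1.8*s^2 + 0.48*s - 7.66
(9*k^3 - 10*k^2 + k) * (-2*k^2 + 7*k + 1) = -18*k^5 + 83*k^4 - 63*k^3 - 3*k^2 + k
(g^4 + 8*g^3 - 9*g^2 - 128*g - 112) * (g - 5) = g^5 + 3*g^4 - 49*g^3 - 83*g^2 + 528*g + 560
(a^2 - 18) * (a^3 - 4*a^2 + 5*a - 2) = a^5 - 4*a^4 - 13*a^3 + 70*a^2 - 90*a + 36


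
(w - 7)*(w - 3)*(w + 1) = w^3 - 9*w^2 + 11*w + 21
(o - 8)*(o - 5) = o^2 - 13*o + 40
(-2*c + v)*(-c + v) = 2*c^2 - 3*c*v + v^2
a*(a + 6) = a^2 + 6*a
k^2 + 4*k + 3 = (k + 1)*(k + 3)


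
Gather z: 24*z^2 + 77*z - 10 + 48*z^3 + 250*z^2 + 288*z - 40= 48*z^3 + 274*z^2 + 365*z - 50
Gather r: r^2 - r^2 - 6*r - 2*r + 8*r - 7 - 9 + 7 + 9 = 0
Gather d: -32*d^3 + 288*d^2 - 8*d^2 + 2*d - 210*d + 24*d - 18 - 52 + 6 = -32*d^3 + 280*d^2 - 184*d - 64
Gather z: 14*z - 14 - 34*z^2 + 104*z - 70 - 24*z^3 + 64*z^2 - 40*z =-24*z^3 + 30*z^2 + 78*z - 84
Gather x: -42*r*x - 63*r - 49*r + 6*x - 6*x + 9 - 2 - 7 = -42*r*x - 112*r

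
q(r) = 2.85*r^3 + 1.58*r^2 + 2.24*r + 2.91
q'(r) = 8.55*r^2 + 3.16*r + 2.24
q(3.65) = 170.72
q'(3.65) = 127.68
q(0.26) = 3.65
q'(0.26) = 3.64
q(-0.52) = 1.77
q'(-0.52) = 2.91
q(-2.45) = -35.01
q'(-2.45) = 45.82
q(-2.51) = -37.83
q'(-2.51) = 48.17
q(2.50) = 62.92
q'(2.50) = 63.58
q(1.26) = 13.94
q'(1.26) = 19.80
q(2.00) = 36.51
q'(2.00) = 42.76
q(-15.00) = -9293.94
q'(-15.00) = 1878.59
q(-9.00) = -1966.92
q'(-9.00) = 666.35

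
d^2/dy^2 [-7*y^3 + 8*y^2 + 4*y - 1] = 16 - 42*y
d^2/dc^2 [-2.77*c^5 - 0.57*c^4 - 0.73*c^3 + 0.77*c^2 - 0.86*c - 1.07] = -55.4*c^3 - 6.84*c^2 - 4.38*c + 1.54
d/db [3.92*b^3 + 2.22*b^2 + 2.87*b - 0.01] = 11.76*b^2 + 4.44*b + 2.87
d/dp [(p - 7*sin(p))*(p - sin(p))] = -8*p*cos(p) + 2*p - 8*sin(p) + 7*sin(2*p)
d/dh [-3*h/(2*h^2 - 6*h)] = 3/(2*(h - 3)^2)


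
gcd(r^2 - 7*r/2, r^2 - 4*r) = r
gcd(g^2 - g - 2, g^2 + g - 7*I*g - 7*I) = g + 1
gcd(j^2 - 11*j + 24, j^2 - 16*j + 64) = j - 8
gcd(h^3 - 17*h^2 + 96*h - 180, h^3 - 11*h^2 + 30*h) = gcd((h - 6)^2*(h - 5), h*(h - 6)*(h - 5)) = h^2 - 11*h + 30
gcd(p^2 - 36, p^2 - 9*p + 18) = p - 6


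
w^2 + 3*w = w*(w + 3)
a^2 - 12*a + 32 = (a - 8)*(a - 4)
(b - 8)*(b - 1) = b^2 - 9*b + 8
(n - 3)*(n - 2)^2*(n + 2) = n^4 - 5*n^3 + 2*n^2 + 20*n - 24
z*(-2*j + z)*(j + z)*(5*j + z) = -10*j^3*z - 7*j^2*z^2 + 4*j*z^3 + z^4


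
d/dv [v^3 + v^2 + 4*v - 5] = 3*v^2 + 2*v + 4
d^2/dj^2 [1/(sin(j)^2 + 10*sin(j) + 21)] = 2*(-2*sin(j)^4 - 15*sin(j)^3 - 5*sin(j)^2 + 135*sin(j) + 79)/(sin(j)^2 + 10*sin(j) + 21)^3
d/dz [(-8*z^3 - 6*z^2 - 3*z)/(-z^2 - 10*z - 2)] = (8*z^4 + 160*z^3 + 105*z^2 + 24*z + 6)/(z^4 + 20*z^3 + 104*z^2 + 40*z + 4)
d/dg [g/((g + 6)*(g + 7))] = (42 - g^2)/(g^4 + 26*g^3 + 253*g^2 + 1092*g + 1764)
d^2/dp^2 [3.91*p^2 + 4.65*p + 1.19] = 7.82000000000000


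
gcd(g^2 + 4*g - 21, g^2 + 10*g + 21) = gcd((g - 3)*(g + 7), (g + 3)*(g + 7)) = g + 7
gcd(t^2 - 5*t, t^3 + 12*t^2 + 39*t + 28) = 1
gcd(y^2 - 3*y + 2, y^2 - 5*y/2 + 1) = y - 2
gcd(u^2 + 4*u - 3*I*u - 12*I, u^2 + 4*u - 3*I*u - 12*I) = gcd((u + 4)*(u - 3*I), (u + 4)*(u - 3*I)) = u^2 + u*(4 - 3*I) - 12*I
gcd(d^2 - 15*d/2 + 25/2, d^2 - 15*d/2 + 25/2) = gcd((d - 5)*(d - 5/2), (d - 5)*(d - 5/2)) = d^2 - 15*d/2 + 25/2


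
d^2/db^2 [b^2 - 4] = 2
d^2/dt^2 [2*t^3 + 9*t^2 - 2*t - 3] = 12*t + 18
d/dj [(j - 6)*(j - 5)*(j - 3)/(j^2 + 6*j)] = (j^4 + 12*j^3 - 147*j^2 + 180*j + 540)/(j^2*(j^2 + 12*j + 36))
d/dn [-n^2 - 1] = -2*n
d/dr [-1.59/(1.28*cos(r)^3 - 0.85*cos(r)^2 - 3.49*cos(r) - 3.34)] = (-6.1056*cos(r)^2 + 2.703*cos(r) + 5.5491)*sin(r)/(-1.28*cos(r)^3 + 0.85*cos(r)^2 + 3.49*cos(r) + 3.34)^2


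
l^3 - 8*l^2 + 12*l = l*(l - 6)*(l - 2)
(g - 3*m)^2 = g^2 - 6*g*m + 9*m^2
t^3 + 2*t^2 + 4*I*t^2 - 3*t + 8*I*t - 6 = (t + 2)*(t + I)*(t + 3*I)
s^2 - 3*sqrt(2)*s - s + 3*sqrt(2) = (s - 1)*(s - 3*sqrt(2))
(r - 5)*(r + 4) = r^2 - r - 20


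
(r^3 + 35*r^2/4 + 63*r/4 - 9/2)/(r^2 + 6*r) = r + 11/4 - 3/(4*r)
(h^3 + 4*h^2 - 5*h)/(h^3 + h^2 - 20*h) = (h - 1)/(h - 4)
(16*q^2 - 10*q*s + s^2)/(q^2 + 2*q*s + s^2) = (16*q^2 - 10*q*s + s^2)/(q^2 + 2*q*s + s^2)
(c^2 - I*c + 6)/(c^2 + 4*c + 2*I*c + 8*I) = (c - 3*I)/(c + 4)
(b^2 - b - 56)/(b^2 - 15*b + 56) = (b + 7)/(b - 7)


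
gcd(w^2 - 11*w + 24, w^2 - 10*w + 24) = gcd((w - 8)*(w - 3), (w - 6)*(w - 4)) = 1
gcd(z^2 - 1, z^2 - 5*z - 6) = z + 1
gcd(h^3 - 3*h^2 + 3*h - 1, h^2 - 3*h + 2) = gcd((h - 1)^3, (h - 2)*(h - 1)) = h - 1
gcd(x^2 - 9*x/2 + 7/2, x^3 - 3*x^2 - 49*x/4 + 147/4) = x - 7/2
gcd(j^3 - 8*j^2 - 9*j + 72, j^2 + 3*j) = j + 3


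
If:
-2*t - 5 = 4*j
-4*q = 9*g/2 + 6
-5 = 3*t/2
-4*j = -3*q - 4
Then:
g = -52/81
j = 5/12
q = -7/9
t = -10/3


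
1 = 1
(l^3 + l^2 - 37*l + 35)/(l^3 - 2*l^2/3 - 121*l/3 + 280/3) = 3*(l - 1)/(3*l - 8)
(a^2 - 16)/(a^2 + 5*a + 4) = (a - 4)/(a + 1)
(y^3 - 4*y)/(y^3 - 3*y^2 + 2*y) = (y + 2)/(y - 1)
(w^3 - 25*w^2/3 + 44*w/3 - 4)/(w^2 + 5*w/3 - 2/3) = (w^2 - 8*w + 12)/(w + 2)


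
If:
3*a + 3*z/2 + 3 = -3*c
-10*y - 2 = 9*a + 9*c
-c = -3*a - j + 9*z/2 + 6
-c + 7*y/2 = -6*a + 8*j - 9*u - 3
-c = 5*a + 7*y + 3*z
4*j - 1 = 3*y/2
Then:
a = 833/3034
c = -2525/3034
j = 551/1517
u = -11015/27306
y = 458/1517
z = -1342/1517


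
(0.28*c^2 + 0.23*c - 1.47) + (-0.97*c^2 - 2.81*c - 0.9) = -0.69*c^2 - 2.58*c - 2.37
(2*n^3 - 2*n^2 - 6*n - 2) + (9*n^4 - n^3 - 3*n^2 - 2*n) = 9*n^4 + n^3 - 5*n^2 - 8*n - 2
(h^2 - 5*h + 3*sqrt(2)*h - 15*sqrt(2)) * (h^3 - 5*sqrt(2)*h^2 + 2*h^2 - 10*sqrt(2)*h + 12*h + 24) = h^5 - 3*h^4 - 2*sqrt(2)*h^4 - 28*h^3 + 6*sqrt(2)*h^3 + 54*h^2 + 56*sqrt(2)*h^2 - 108*sqrt(2)*h + 180*h - 360*sqrt(2)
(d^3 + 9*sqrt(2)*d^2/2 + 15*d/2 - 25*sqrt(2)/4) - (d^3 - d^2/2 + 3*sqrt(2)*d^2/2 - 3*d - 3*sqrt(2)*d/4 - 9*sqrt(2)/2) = d^2/2 + 3*sqrt(2)*d^2 + 3*sqrt(2)*d/4 + 21*d/2 - 7*sqrt(2)/4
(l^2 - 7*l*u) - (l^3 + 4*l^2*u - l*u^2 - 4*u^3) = -l^3 - 4*l^2*u + l^2 + l*u^2 - 7*l*u + 4*u^3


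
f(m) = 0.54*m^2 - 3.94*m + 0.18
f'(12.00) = 9.02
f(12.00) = 30.66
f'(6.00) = 2.54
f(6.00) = -4.02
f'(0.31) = -3.61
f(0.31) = -0.99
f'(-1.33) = -5.38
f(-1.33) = 6.38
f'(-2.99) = -7.17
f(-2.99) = 16.79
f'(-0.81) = -4.81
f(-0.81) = 3.73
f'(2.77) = -0.95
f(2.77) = -6.59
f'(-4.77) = -9.09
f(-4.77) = 31.26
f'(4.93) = 1.38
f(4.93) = -6.12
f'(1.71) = -2.09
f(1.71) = -4.98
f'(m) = 1.08*m - 3.94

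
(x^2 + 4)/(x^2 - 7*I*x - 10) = (x + 2*I)/(x - 5*I)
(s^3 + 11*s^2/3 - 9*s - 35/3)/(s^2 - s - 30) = (3*s^2 - 4*s - 7)/(3*(s - 6))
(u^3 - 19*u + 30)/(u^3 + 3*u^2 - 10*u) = (u - 3)/u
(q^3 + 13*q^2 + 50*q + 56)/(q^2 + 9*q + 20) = (q^2 + 9*q + 14)/(q + 5)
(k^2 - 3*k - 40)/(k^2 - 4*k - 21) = (-k^2 + 3*k + 40)/(-k^2 + 4*k + 21)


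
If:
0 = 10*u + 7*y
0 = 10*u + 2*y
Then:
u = 0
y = 0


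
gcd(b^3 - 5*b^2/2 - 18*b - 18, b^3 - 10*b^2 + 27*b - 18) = b - 6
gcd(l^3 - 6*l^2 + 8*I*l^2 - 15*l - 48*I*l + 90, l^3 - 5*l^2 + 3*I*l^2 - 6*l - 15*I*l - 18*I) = l^2 + l*(-6 + 3*I) - 18*I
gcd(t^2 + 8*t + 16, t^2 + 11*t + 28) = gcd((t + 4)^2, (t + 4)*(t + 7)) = t + 4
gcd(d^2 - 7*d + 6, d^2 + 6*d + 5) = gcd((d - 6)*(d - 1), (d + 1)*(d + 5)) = 1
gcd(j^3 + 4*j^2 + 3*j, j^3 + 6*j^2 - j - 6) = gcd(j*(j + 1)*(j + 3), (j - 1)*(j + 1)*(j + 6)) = j + 1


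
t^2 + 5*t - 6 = (t - 1)*(t + 6)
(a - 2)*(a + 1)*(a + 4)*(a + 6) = a^4 + 9*a^3 + 12*a^2 - 44*a - 48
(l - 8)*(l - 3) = l^2 - 11*l + 24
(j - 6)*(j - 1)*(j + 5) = j^3 - 2*j^2 - 29*j + 30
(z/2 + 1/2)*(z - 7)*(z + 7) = z^3/2 + z^2/2 - 49*z/2 - 49/2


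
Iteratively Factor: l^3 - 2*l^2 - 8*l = (l - 4)*(l^2 + 2*l) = l*(l - 4)*(l + 2)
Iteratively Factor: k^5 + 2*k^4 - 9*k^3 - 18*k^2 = (k + 3)*(k^4 - k^3 - 6*k^2) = (k + 2)*(k + 3)*(k^3 - 3*k^2) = (k - 3)*(k + 2)*(k + 3)*(k^2) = k*(k - 3)*(k + 2)*(k + 3)*(k)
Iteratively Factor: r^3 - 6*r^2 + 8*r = (r - 4)*(r^2 - 2*r) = r*(r - 4)*(r - 2)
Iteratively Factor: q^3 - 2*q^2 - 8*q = (q - 4)*(q^2 + 2*q) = (q - 4)*(q + 2)*(q)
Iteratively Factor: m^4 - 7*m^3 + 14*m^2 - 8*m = (m - 1)*(m^3 - 6*m^2 + 8*m) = (m - 4)*(m - 1)*(m^2 - 2*m) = m*(m - 4)*(m - 1)*(m - 2)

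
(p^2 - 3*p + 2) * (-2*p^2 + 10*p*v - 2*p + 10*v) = -2*p^4 + 10*p^3*v + 4*p^3 - 20*p^2*v + 2*p^2 - 10*p*v - 4*p + 20*v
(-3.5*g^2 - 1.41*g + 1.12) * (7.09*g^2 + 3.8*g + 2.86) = -24.815*g^4 - 23.2969*g^3 - 7.4272*g^2 + 0.223400000000001*g + 3.2032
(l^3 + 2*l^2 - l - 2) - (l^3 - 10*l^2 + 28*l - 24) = 12*l^2 - 29*l + 22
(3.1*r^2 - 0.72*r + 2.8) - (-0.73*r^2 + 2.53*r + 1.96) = 3.83*r^2 - 3.25*r + 0.84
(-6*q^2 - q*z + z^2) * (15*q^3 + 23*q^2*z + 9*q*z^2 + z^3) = -90*q^5 - 153*q^4*z - 62*q^3*z^2 + 8*q^2*z^3 + 8*q*z^4 + z^5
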